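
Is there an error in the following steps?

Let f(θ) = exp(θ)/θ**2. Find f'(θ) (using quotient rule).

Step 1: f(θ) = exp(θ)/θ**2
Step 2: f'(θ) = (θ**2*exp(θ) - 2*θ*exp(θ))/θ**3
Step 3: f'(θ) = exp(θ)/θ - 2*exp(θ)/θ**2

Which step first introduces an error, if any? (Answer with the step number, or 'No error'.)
Step 2

Step 2 is incorrect due to a wrong exponent.
The step shows: (θ**2*exp(θ) - 2*θ*exp(θ))/θ**3
The correct value should be: (θ**2*exp(θ) - 2*θ*exp(θ))/θ**4

Explanation: The exponent -4 on θ was incorrectly written as -3: the term (θ**2*exp(θ) - 2*θ*exp(θ))/θ**4 was incorrectly written as (θ**2*exp(θ) - 2*θ*exp(θ))/θ**3
The later steps are derived from this incorrect expression, so the error originates in Step 2.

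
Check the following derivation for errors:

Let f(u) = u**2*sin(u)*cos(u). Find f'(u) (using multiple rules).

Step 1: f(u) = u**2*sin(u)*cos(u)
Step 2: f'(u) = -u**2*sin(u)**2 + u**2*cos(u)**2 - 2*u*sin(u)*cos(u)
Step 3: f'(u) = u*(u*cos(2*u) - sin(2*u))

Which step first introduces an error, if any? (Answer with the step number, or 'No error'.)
Step 2

Step 2 is incorrect due to a sign flip.
The step shows: -u**2*sin(u)**2 + u**2*cos(u)**2 - 2*u*sin(u)*cos(u)
The correct value should be: -u**2*sin(u)**2 + u**2*cos(u)**2 + 2*u*sin(u)*cos(u)

Explanation: The sign of one term was flipped: the term 2*u*sin(u)*cos(u) was incorrectly written as -2*u*sin(u)*cos(u)
The later steps are derived from this incorrect expression, so the error originates in Step 2.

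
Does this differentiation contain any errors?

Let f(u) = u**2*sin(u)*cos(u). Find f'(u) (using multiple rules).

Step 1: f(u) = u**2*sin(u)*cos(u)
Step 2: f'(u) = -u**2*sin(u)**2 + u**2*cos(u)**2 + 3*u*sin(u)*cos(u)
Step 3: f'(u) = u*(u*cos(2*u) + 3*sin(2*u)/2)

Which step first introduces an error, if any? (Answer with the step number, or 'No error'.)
Step 2

Step 2 is incorrect due to a wrong coefficient.
The step shows: -u**2*sin(u)**2 + u**2*cos(u)**2 + 3*u*sin(u)*cos(u)
The correct value should be: -u**2*sin(u)**2 + u**2*cos(u)**2 + 2*u*sin(u)*cos(u)

Explanation: The coefficient 2 was incorrectly written as 3: the term 2*u*sin(u)*cos(u) was incorrectly written as 3*u*sin(u)*cos(u)
The later steps are derived from this incorrect expression, so the error originates in Step 2.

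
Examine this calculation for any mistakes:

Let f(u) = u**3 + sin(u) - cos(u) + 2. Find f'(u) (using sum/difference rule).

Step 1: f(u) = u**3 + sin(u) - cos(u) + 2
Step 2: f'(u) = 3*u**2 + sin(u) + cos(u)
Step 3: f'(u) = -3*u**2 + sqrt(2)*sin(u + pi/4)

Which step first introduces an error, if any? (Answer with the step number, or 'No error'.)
Step 3

Step 3 is incorrect due to a sign flip.
The step shows: -3*u**2 + sqrt(2)*sin(u + pi/4)
The correct value should be: 3*u**2 + sqrt(2)*sin(u + pi/4)

Explanation: The sign of one term was flipped: the term 3*u**2 was incorrectly written as -3*u**2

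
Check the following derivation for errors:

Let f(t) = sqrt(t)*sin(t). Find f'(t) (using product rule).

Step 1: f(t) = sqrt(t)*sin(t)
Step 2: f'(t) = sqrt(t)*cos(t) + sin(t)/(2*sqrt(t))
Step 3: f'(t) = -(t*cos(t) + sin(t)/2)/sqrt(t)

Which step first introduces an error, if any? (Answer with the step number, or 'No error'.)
Step 3

Step 3 is incorrect due to a sign flip.
The step shows: -(t*cos(t) + sin(t)/2)/sqrt(t)
The correct value should be: (t*cos(t) + sin(t)/2)/sqrt(t)

Explanation: The sign of the whole expression was flipped: the term (t*cos(t) + sin(t)/2)/sqrt(t) was incorrectly written as -(t*cos(t) + sin(t)/2)/sqrt(t)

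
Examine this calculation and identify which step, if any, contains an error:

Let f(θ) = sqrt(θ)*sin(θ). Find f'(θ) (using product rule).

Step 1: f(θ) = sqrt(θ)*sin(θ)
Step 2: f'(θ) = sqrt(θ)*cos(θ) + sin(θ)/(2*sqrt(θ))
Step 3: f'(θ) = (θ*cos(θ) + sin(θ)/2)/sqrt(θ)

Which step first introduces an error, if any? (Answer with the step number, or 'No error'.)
No error

All steps in this derivation are correct.
The final answer f'(θ) = (θ*cos(θ) + sin(θ)/2)/sqrt(θ) is valid.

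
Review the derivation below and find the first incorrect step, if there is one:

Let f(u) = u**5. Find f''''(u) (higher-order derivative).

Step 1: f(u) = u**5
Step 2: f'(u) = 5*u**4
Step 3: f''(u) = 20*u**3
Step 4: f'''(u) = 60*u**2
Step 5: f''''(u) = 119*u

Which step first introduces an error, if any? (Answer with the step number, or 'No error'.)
Step 5

Step 5 is incorrect due to a wrong coefficient.
The step shows: 119*u
The correct value should be: 120*u

Explanation: The coefficient 120 was incorrectly written as 119: the term 120*u was incorrectly written as 119*u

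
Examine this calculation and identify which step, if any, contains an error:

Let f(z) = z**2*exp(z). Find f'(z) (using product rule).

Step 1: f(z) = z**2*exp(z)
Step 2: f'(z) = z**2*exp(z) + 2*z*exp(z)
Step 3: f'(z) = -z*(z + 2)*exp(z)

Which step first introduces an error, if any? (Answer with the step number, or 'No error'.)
Step 3

Step 3 is incorrect due to a sign flip.
The step shows: -z*(z + 2)*exp(z)
The correct value should be: z*(z + 2)*exp(z)

Explanation: The sign of the whole expression was flipped: the term z*(z + 2)*exp(z) was incorrectly written as -z*(z + 2)*exp(z)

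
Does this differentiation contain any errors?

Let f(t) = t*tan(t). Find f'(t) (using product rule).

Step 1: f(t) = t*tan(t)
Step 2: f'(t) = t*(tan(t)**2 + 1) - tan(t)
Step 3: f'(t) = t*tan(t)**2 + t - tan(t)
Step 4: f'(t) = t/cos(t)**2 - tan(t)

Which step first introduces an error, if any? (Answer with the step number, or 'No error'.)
Step 2

Step 2 is incorrect due to a sign flip.
The step shows: t*(tan(t)**2 + 1) - tan(t)
The correct value should be: t*(tan(t)**2 + 1) + tan(t)

Explanation: The sign of one term was flipped: the term tan(t) was incorrectly written as -tan(t)
The later steps are derived from this incorrect expression, so the error originates in Step 2.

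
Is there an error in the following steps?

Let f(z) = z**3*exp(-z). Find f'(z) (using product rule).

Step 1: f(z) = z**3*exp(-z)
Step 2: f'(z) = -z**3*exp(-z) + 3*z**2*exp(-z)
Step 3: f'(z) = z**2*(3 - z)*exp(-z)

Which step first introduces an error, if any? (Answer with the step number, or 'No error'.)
No error

All steps in this derivation are correct.
The final answer f'(z) = z**2*(3 - z)*exp(-z) is valid.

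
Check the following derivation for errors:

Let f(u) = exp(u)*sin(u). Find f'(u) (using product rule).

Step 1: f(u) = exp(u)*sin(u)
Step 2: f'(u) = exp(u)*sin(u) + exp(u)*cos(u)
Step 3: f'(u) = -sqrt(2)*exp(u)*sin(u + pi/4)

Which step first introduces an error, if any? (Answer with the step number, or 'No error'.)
Step 3

Step 3 is incorrect due to a sign flip.
The step shows: -sqrt(2)*exp(u)*sin(u + pi/4)
The correct value should be: sqrt(2)*exp(u)*sin(u + pi/4)

Explanation: The sign of the whole expression was flipped: the term sqrt(2)*exp(u)*sin(u + pi/4) was incorrectly written as -sqrt(2)*exp(u)*sin(u + pi/4)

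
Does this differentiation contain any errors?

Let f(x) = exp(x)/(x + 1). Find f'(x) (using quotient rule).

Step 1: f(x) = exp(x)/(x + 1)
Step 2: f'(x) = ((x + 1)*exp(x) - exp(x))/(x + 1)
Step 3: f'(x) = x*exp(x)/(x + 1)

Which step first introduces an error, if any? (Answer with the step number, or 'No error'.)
Step 2

Step 2 is incorrect due to a wrong exponent.
The step shows: ((x + 1)*exp(x) - exp(x))/(x + 1)
The correct value should be: ((x + 1)*exp(x) - exp(x))/(x + 1)**2

Explanation: The exponent -2 on x + 1 was incorrectly written as -1: the term ((x + 1)*exp(x) - exp(x))/(x + 1)**2 was incorrectly written as ((x + 1)*exp(x) - exp(x))/(x + 1)
The later steps are derived from this incorrect expression, so the error originates in Step 2.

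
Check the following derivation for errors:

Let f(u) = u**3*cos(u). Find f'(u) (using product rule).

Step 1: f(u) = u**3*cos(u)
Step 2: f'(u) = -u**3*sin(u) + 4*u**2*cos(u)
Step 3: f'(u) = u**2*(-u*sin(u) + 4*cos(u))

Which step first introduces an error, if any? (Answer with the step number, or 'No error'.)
Step 2

Step 2 is incorrect due to a wrong coefficient.
The step shows: -u**3*sin(u) + 4*u**2*cos(u)
The correct value should be: -u**3*sin(u) + 3*u**2*cos(u)

Explanation: The coefficient 3 was incorrectly written as 4: the term 3*u**2*cos(u) was incorrectly written as 4*u**2*cos(u)
The later steps are derived from this incorrect expression, so the error originates in Step 2.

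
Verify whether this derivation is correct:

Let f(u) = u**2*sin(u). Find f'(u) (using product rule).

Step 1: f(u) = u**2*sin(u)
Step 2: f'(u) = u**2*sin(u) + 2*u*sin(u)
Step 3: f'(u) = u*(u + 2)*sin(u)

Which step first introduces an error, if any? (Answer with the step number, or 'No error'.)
Step 2

Step 2 is incorrect due to a wrong trig function.
The step shows: u**2*sin(u) + 2*u*sin(u)
The correct value should be: u**2*cos(u) + 2*u*sin(u)

Explanation: cos(u) was incorrectly written as sin(u): the term u**2*cos(u) was incorrectly written as u**2*sin(u)
The later steps are derived from this incorrect expression, so the error originates in Step 2.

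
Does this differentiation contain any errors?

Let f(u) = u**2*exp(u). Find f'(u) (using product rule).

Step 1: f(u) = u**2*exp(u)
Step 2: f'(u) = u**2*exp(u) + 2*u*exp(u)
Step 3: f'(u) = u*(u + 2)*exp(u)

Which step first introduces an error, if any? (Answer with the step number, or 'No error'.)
No error

All steps in this derivation are correct.
The final answer f'(u) = u*(u + 2)*exp(u) is valid.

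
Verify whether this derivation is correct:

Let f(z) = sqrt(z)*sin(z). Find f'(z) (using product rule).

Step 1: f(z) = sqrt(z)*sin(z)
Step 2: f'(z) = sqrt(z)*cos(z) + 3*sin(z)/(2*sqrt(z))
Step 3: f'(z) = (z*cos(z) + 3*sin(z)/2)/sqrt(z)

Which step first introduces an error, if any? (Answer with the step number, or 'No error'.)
Step 2

Step 2 is incorrect due to a wrong coefficient.
The step shows: sqrt(z)*cos(z) + 3*sin(z)/(2*sqrt(z))
The correct value should be: sqrt(z)*cos(z) + sin(z)/(2*sqrt(z))

Explanation: The coefficient 1/2 was incorrectly written as 3/2: the term sin(z)/(2*sqrt(z)) was incorrectly written as 3*sin(z)/(2*sqrt(z))
The later steps are derived from this incorrect expression, so the error originates in Step 2.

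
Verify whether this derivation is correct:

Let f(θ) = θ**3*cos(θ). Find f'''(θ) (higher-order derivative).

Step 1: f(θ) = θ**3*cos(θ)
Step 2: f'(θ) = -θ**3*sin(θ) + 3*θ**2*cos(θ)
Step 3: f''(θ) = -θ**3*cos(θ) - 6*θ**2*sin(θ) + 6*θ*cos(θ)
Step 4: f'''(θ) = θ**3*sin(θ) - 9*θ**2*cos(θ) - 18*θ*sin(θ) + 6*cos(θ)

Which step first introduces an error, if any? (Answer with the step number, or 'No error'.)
No error

All steps in this derivation are correct.
The final answer f'''(θ) = θ**3*sin(θ) - 9*θ**2*cos(θ) - 18*θ*sin(θ) + 6*cos(θ) is valid.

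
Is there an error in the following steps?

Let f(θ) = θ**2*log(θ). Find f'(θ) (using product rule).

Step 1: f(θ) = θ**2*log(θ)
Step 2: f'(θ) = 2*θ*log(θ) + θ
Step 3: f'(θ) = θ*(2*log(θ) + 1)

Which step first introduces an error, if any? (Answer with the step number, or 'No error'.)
No error

All steps in this derivation are correct.
The final answer f'(θ) = θ*(2*log(θ) + 1) is valid.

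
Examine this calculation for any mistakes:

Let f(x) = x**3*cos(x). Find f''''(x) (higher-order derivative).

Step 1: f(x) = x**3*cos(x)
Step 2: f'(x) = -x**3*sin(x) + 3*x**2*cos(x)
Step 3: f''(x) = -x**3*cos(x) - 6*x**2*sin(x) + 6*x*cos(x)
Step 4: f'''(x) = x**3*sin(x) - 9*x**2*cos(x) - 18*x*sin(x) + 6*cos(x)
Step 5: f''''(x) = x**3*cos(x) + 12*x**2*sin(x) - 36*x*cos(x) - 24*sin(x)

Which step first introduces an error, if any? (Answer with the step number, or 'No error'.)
No error

All steps in this derivation are correct.
The final answer f''''(x) = x**3*cos(x) + 12*x**2*sin(x) - 36*x*cos(x) - 24*sin(x) is valid.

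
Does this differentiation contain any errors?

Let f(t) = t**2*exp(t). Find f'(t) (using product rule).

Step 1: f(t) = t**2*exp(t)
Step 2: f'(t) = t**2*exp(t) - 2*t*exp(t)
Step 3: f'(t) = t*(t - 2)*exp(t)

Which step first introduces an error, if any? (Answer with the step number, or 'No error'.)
Step 2

Step 2 is incorrect due to a sign flip.
The step shows: t**2*exp(t) - 2*t*exp(t)
The correct value should be: t**2*exp(t) + 2*t*exp(t)

Explanation: The sign of one term was flipped: the term 2*t*exp(t) was incorrectly written as -2*t*exp(t)
The later steps are derived from this incorrect expression, so the error originates in Step 2.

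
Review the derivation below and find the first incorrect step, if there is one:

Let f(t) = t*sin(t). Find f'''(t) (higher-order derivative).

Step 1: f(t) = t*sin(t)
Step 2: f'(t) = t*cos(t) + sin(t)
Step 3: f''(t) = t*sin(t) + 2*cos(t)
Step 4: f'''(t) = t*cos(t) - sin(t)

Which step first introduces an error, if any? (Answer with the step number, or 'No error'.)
Step 3

Step 3 is incorrect due to a sign flip.
The step shows: t*sin(t) + 2*cos(t)
The correct value should be: -t*sin(t) + 2*cos(t)

Explanation: The sign of one term was flipped: the term -t*sin(t) was incorrectly written as t*sin(t)
The later steps are derived from this incorrect expression, so the error originates in Step 3.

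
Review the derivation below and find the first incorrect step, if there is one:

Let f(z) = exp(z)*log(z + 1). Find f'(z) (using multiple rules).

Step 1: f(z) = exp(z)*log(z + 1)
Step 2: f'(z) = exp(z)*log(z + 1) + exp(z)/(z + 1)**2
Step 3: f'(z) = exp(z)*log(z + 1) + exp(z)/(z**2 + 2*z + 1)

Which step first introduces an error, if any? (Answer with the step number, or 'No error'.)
Step 2

Step 2 is incorrect due to a wrong exponent.
The step shows: exp(z)*log(z + 1) + exp(z)/(z + 1)**2
The correct value should be: exp(z)*log(z + 1) + exp(z)/(z + 1)

Explanation: The exponent -1 on z + 1 was incorrectly written as -2: the term exp(z)/(z + 1) was incorrectly written as exp(z)/(z + 1)**2
The later steps are derived from this incorrect expression, so the error originates in Step 2.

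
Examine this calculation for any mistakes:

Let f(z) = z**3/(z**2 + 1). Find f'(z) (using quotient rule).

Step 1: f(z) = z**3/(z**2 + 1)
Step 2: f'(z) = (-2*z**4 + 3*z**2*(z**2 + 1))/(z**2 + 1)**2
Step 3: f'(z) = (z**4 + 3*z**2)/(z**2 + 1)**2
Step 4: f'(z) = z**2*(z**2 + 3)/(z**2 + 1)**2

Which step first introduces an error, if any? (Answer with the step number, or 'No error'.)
No error

All steps in this derivation are correct.
The final answer f'(z) = z**2*(z**2 + 3)/(z**2 + 1)**2 is valid.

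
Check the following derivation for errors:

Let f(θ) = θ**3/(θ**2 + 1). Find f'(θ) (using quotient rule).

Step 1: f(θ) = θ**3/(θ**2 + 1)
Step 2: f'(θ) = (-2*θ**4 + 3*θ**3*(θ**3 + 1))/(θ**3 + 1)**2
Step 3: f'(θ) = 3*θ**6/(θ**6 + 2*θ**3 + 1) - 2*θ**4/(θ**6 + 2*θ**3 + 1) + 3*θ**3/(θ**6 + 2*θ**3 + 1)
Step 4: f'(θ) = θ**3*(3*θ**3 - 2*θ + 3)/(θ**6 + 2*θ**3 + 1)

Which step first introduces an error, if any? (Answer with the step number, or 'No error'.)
Step 2

Step 2 is incorrect due to a wrong exponent.
The step shows: (-2*θ**4 + 3*θ**3*(θ**3 + 1))/(θ**3 + 1)**2
The correct value should be: (-2*θ**4 + 3*θ**2*(θ**2 + 1))/(θ**2 + 1)**2

Explanation: The exponent 2 on θ was incorrectly written as 3: the term (-2*θ**4 + 3*θ**2*(θ**2 + 1))/(θ**2 + 1)**2 was incorrectly written as (-2*θ**4 + 3*θ**3*(θ**3 + 1))/(θ**3 + 1)**2
The later steps are derived from this incorrect expression, so the error originates in Step 2.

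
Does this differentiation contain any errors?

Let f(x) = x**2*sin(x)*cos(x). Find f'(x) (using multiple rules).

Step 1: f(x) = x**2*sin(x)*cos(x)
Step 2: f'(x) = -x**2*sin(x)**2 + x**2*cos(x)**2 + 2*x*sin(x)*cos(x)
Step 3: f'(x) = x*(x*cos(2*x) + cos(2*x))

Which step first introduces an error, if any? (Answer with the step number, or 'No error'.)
Step 3

Step 3 is incorrect due to a wrong trig function.
The step shows: x*(x*cos(2*x) + cos(2*x))
The correct value should be: x*(x*cos(2*x) + sin(2*x))

Explanation: sin(2*x) was incorrectly written as cos(2*x): the term x*(x*cos(2*x) + sin(2*x)) was incorrectly written as x*(x*cos(2*x) + cos(2*x))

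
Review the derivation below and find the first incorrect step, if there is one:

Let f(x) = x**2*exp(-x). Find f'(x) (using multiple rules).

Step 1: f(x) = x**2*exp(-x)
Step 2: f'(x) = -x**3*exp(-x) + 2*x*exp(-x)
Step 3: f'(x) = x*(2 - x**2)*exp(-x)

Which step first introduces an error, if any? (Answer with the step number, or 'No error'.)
Step 2

Step 2 is incorrect due to a wrong exponent.
The step shows: -x**3*exp(-x) + 2*x*exp(-x)
The correct value should be: -x**2*exp(-x) + 2*x*exp(-x)

Explanation: The exponent 2 on x was incorrectly written as 3: the term -x**2*exp(-x) was incorrectly written as -x**3*exp(-x)
The later steps are derived from this incorrect expression, so the error originates in Step 2.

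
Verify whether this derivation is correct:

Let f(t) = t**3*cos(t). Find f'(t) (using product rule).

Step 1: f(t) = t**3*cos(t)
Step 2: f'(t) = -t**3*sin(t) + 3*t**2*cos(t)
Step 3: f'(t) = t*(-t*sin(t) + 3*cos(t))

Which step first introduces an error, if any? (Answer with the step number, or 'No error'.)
Step 3

Step 3 is incorrect due to a wrong exponent.
The step shows: t*(-t*sin(t) + 3*cos(t))
The correct value should be: t**2*(-t*sin(t) + 3*cos(t))

Explanation: The exponent 2 on t was incorrectly written as 1: the term t**2*(-t*sin(t) + 3*cos(t)) was incorrectly written as t*(-t*sin(t) + 3*cos(t))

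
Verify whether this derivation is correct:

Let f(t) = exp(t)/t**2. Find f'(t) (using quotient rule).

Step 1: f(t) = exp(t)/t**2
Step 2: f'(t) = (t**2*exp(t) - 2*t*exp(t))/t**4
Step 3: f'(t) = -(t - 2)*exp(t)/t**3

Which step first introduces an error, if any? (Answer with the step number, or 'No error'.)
Step 3

Step 3 is incorrect due to a sign flip.
The step shows: -(t - 2)*exp(t)/t**3
The correct value should be: (t - 2)*exp(t)/t**3

Explanation: The sign of the whole expression was flipped: the term (t - 2)*exp(t)/t**3 was incorrectly written as -(t - 2)*exp(t)/t**3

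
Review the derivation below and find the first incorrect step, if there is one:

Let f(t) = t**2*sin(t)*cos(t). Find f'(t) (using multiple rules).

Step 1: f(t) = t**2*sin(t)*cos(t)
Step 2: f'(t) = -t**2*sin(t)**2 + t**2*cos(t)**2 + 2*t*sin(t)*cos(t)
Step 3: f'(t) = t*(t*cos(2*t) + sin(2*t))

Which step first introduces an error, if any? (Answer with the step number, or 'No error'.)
No error

All steps in this derivation are correct.
The final answer f'(t) = t*(t*cos(2*t) + sin(2*t)) is valid.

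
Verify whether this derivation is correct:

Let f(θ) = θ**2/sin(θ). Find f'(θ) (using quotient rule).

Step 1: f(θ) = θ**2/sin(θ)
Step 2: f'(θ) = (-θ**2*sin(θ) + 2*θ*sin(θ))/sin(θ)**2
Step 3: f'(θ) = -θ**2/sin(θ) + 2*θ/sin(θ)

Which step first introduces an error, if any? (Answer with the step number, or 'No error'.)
Step 2

Step 2 is incorrect due to a wrong trig function.
The step shows: (-θ**2*sin(θ) + 2*θ*sin(θ))/sin(θ)**2
The correct value should be: (-θ**2*cos(θ) + 2*θ*sin(θ))/sin(θ)**2

Explanation: cos(θ) was incorrectly written as sin(θ): the term (-θ**2*cos(θ) + 2*θ*sin(θ))/sin(θ)**2 was incorrectly written as (-θ**2*sin(θ) + 2*θ*sin(θ))/sin(θ)**2
The later steps are derived from this incorrect expression, so the error originates in Step 2.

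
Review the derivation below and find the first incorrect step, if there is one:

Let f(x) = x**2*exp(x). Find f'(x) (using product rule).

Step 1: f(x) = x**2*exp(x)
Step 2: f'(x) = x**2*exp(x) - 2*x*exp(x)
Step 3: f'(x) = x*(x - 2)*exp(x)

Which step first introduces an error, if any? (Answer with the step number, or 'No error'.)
Step 2

Step 2 is incorrect due to a sign flip.
The step shows: x**2*exp(x) - 2*x*exp(x)
The correct value should be: x**2*exp(x) + 2*x*exp(x)

Explanation: The sign of one term was flipped: the term 2*x*exp(x) was incorrectly written as -2*x*exp(x)
The later steps are derived from this incorrect expression, so the error originates in Step 2.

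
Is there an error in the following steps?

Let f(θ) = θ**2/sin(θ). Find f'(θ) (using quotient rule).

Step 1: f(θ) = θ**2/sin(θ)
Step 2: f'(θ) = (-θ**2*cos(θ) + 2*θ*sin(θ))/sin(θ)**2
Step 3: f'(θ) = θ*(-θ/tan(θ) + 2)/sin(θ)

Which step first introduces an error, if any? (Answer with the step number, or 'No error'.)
No error

All steps in this derivation are correct.
The final answer f'(θ) = θ*(-θ/tan(θ) + 2)/sin(θ) is valid.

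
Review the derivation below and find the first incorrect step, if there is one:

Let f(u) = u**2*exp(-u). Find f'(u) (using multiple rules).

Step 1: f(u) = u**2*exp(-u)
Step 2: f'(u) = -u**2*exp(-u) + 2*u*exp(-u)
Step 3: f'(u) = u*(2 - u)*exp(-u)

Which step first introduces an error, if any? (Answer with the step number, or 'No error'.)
No error

All steps in this derivation are correct.
The final answer f'(u) = u*(2 - u)*exp(-u) is valid.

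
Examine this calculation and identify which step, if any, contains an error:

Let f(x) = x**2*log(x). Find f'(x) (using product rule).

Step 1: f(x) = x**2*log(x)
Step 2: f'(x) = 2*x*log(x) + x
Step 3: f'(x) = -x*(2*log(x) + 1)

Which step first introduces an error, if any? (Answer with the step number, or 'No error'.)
Step 3

Step 3 is incorrect due to a sign flip.
The step shows: -x*(2*log(x) + 1)
The correct value should be: x*(2*log(x) + 1)

Explanation: The sign of the whole expression was flipped: the term x*(2*log(x) + 1) was incorrectly written as -x*(2*log(x) + 1)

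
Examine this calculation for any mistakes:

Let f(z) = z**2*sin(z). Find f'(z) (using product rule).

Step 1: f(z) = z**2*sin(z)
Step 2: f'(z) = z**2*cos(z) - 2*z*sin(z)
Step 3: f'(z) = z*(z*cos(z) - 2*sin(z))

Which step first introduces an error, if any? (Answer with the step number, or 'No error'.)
Step 2

Step 2 is incorrect due to a sign flip.
The step shows: z**2*cos(z) - 2*z*sin(z)
The correct value should be: z**2*cos(z) + 2*z*sin(z)

Explanation: The sign of one term was flipped: the term 2*z*sin(z) was incorrectly written as -2*z*sin(z)
The later steps are derived from this incorrect expression, so the error originates in Step 2.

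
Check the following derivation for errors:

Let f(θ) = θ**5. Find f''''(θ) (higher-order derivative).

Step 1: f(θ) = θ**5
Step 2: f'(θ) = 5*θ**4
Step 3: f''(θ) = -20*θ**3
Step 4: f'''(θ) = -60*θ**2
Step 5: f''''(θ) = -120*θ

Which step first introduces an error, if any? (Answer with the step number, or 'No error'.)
Step 3

Step 3 is incorrect due to a sign flip.
The step shows: -20*θ**3
The correct value should be: 20*θ**3

Explanation: The sign of the whole expression was flipped: the term 20*θ**3 was incorrectly written as -20*θ**3
The later steps are derived from this incorrect expression, so the error originates in Step 3.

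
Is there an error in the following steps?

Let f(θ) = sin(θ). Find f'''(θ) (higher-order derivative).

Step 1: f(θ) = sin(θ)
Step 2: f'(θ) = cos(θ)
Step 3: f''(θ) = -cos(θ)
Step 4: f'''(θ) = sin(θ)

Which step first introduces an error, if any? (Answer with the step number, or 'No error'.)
Step 3

Step 3 is incorrect due to a wrong trig function.
The step shows: -cos(θ)
The correct value should be: -sin(θ)

Explanation: sin(θ) was incorrectly written as cos(θ): the term -sin(θ) was incorrectly written as -cos(θ)
The later steps are derived from this incorrect expression, so the error originates in Step 3.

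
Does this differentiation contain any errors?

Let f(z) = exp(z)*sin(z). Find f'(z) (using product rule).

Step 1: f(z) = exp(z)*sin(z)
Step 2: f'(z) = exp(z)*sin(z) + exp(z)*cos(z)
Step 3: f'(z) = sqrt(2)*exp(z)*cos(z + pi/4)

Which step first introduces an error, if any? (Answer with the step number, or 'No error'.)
Step 3

Step 3 is incorrect due to a wrong trig function.
The step shows: sqrt(2)*exp(z)*cos(z + pi/4)
The correct value should be: sqrt(2)*exp(z)*sin(z + pi/4)

Explanation: sin(z + pi/4) was incorrectly written as cos(z + pi/4): the term sqrt(2)*exp(z)*sin(z + pi/4) was incorrectly written as sqrt(2)*exp(z)*cos(z + pi/4)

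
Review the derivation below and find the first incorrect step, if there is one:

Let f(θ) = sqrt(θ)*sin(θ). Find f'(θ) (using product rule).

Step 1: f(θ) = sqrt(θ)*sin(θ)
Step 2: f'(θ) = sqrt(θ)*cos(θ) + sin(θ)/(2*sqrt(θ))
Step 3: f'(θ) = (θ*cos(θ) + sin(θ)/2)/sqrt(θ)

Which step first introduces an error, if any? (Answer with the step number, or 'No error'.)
No error

All steps in this derivation are correct.
The final answer f'(θ) = (θ*cos(θ) + sin(θ)/2)/sqrt(θ) is valid.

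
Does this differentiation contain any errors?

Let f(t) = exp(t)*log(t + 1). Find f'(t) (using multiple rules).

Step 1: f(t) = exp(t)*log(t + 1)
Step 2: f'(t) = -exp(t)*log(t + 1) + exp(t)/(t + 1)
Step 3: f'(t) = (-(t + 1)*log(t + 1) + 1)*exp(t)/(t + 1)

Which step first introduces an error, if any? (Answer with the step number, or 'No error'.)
Step 2

Step 2 is incorrect due to a sign flip.
The step shows: -exp(t)*log(t + 1) + exp(t)/(t + 1)
The correct value should be: exp(t)*log(t + 1) + exp(t)/(t + 1)

Explanation: The sign of one term was flipped: the term exp(t)*log(t + 1) was incorrectly written as -exp(t)*log(t + 1)
The later steps are derived from this incorrect expression, so the error originates in Step 2.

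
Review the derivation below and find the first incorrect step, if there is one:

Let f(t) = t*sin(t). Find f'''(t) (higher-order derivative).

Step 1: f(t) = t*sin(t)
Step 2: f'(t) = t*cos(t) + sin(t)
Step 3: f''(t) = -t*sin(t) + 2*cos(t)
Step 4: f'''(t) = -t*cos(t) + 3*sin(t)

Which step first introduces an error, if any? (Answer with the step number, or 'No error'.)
Step 4

Step 4 is incorrect due to a sign flip.
The step shows: -t*cos(t) + 3*sin(t)
The correct value should be: -t*cos(t) - 3*sin(t)

Explanation: The sign of one term was flipped: the term -3*sin(t) was incorrectly written as 3*sin(t)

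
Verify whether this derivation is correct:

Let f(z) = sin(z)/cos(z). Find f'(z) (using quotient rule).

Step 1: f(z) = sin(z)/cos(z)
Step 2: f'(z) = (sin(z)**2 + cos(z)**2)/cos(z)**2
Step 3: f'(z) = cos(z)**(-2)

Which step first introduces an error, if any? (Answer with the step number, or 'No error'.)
No error

All steps in this derivation are correct.
The final answer f'(z) = cos(z)**(-2) is valid.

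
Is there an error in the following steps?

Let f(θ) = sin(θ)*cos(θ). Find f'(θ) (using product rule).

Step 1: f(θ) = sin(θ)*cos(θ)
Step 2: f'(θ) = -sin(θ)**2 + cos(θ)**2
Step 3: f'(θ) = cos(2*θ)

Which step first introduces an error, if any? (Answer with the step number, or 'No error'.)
No error

All steps in this derivation are correct.
The final answer f'(θ) = cos(2*θ) is valid.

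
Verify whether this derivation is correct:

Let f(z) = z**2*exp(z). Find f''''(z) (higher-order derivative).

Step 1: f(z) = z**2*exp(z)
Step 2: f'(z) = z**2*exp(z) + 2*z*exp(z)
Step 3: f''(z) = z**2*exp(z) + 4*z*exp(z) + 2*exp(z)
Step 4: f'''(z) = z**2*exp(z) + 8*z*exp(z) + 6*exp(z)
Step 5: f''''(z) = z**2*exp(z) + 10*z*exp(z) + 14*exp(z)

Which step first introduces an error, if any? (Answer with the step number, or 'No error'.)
Step 4

Step 4 is incorrect due to a wrong coefficient.
The step shows: z**2*exp(z) + 8*z*exp(z) + 6*exp(z)
The correct value should be: z**2*exp(z) + 6*z*exp(z) + 6*exp(z)

Explanation: The coefficient 6 was incorrectly written as 8: the term 6*z*exp(z) was incorrectly written as 8*z*exp(z)
The later steps are derived from this incorrect expression, so the error originates in Step 4.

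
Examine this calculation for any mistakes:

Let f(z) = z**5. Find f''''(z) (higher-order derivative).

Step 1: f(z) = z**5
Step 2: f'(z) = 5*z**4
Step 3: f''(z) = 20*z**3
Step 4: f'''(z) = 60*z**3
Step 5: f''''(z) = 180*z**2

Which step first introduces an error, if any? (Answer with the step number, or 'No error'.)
Step 4

Step 4 is incorrect due to a wrong exponent.
The step shows: 60*z**3
The correct value should be: 60*z**2

Explanation: The exponent 2 on z was incorrectly written as 3: the term 60*z**2 was incorrectly written as 60*z**3
The later steps are derived from this incorrect expression, so the error originates in Step 4.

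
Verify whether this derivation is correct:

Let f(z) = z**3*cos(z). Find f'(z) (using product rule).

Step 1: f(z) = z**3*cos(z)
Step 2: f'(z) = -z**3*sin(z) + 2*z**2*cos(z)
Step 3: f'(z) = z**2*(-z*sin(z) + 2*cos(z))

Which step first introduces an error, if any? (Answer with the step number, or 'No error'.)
Step 2

Step 2 is incorrect due to a wrong coefficient.
The step shows: -z**3*sin(z) + 2*z**2*cos(z)
The correct value should be: -z**3*sin(z) + 3*z**2*cos(z)

Explanation: The coefficient 3 was incorrectly written as 2: the term 3*z**2*cos(z) was incorrectly written as 2*z**2*cos(z)
The later steps are derived from this incorrect expression, so the error originates in Step 2.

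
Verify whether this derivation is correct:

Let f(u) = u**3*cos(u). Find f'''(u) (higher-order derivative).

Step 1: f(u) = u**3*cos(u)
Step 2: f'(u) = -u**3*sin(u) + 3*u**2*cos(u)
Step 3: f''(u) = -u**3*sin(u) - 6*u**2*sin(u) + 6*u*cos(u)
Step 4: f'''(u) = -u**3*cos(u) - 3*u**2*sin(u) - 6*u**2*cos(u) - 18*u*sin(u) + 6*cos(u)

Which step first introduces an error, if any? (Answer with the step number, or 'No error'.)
Step 3

Step 3 is incorrect due to a wrong trig function.
The step shows: -u**3*sin(u) - 6*u**2*sin(u) + 6*u*cos(u)
The correct value should be: -u**3*cos(u) - 6*u**2*sin(u) + 6*u*cos(u)

Explanation: cos(u) was incorrectly written as sin(u): the term -u**3*cos(u) was incorrectly written as -u**3*sin(u)
The later steps are derived from this incorrect expression, so the error originates in Step 3.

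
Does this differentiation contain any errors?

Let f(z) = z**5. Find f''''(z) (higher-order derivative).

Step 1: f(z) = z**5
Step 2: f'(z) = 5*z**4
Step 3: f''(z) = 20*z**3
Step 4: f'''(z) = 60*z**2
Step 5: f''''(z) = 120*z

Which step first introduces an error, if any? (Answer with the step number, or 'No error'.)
No error

All steps in this derivation are correct.
The final answer f''''(z) = 120*z is valid.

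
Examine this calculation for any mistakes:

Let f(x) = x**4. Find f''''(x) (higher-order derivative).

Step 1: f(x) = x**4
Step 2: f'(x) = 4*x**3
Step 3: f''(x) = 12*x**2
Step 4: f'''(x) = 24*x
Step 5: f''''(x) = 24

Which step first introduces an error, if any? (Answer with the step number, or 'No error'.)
No error

All steps in this derivation are correct.
The final answer f''''(x) = 24 is valid.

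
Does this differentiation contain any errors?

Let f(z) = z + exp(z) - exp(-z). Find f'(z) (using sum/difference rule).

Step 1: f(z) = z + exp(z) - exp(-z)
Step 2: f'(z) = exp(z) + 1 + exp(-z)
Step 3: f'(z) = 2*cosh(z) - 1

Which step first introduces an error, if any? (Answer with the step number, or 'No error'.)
Step 3

Step 3 is incorrect due to a sign flip.
The step shows: 2*cosh(z) - 1
The correct value should be: 2*cosh(z) + 1

Explanation: The sign of one term was flipped: the term 1 was incorrectly written as -1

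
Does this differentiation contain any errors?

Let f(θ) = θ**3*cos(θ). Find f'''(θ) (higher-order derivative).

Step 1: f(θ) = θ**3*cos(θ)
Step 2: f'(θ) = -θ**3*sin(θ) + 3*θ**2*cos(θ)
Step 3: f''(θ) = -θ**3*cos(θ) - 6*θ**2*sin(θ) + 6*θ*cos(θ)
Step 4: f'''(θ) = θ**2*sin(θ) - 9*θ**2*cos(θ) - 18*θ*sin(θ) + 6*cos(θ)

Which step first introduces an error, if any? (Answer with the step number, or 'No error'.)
Step 4

Step 4 is incorrect due to a wrong exponent.
The step shows: θ**2*sin(θ) - 9*θ**2*cos(θ) - 18*θ*sin(θ) + 6*cos(θ)
The correct value should be: θ**3*sin(θ) - 9*θ**2*cos(θ) - 18*θ*sin(θ) + 6*cos(θ)

Explanation: The exponent 3 on θ was incorrectly written as 2: the term θ**3*sin(θ) was incorrectly written as θ**2*sin(θ)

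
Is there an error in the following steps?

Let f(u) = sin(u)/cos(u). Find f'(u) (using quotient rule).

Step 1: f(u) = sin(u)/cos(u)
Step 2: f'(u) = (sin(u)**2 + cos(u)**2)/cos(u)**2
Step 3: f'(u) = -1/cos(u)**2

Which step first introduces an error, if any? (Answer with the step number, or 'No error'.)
Step 3

Step 3 is incorrect due to a sign flip.
The step shows: -1/cos(u)**2
The correct value should be: cos(u)**(-2)

Explanation: The sign of the whole expression was flipped: the term cos(u)**(-2) was incorrectly written as -1/cos(u)**2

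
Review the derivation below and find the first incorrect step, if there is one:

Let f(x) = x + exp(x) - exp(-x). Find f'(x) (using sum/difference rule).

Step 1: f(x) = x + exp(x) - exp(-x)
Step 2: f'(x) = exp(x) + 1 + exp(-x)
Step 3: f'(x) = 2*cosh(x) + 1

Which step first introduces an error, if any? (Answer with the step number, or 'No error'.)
No error

All steps in this derivation are correct.
The final answer f'(x) = 2*cosh(x) + 1 is valid.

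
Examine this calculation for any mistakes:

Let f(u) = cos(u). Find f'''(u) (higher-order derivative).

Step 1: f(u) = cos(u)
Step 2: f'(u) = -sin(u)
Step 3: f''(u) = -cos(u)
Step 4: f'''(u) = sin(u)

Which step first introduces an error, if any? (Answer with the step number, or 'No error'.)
No error

All steps in this derivation are correct.
The final answer f'''(u) = sin(u) is valid.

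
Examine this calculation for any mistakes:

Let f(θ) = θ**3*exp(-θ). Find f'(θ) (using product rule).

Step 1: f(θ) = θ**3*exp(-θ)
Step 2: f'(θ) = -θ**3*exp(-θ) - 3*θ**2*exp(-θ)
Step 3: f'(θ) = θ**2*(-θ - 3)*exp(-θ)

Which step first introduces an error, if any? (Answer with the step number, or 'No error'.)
Step 2

Step 2 is incorrect due to a sign flip.
The step shows: -θ**3*exp(-θ) - 3*θ**2*exp(-θ)
The correct value should be: -θ**3*exp(-θ) + 3*θ**2*exp(-θ)

Explanation: The sign of one term was flipped: the term 3*θ**2*exp(-θ) was incorrectly written as -3*θ**2*exp(-θ)
The later steps are derived from this incorrect expression, so the error originates in Step 2.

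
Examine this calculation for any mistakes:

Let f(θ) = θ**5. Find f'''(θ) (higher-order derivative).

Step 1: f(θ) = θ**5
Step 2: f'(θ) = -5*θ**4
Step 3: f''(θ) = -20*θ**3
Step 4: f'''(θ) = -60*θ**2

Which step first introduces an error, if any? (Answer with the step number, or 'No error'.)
Step 2

Step 2 is incorrect due to a sign flip.
The step shows: -5*θ**4
The correct value should be: 5*θ**4

Explanation: The sign of the whole expression was flipped: the term 5*θ**4 was incorrectly written as -5*θ**4
The later steps are derived from this incorrect expression, so the error originates in Step 2.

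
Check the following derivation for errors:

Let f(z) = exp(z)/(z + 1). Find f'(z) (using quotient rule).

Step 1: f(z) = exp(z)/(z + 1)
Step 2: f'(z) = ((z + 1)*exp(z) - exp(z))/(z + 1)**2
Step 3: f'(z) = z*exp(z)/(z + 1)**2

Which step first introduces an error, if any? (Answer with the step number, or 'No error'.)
No error

All steps in this derivation are correct.
The final answer f'(z) = z*exp(z)/(z + 1)**2 is valid.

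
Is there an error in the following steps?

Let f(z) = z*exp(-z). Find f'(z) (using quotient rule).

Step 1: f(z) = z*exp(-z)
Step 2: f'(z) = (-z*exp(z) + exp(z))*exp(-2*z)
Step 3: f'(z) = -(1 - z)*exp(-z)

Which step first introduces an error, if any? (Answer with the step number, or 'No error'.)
Step 3

Step 3 is incorrect due to a sign flip.
The step shows: -(1 - z)*exp(-z)
The correct value should be: (1 - z)*exp(-z)

Explanation: The sign of the whole expression was flipped: the term (1 - z)*exp(-z) was incorrectly written as -(1 - z)*exp(-z)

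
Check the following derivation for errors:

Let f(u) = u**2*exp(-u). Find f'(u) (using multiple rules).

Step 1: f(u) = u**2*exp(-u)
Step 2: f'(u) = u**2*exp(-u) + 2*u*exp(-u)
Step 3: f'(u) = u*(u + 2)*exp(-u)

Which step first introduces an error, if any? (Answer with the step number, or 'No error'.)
Step 2

Step 2 is incorrect due to a sign flip.
The step shows: u**2*exp(-u) + 2*u*exp(-u)
The correct value should be: -u**2*exp(-u) + 2*u*exp(-u)

Explanation: The sign of one term was flipped: the term -u**2*exp(-u) was incorrectly written as u**2*exp(-u)
The later steps are derived from this incorrect expression, so the error originates in Step 2.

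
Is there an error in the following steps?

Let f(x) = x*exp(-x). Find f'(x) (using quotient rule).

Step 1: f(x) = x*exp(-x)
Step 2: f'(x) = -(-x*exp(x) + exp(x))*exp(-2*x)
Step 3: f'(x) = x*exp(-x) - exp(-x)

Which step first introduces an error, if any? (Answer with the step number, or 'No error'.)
Step 2

Step 2 is incorrect due to a sign flip.
The step shows: -(-x*exp(x) + exp(x))*exp(-2*x)
The correct value should be: (-x*exp(x) + exp(x))*exp(-2*x)

Explanation: The sign of the whole expression was flipped: the term (-x*exp(x) + exp(x))*exp(-2*x) was incorrectly written as -(-x*exp(x) + exp(x))*exp(-2*x)
The later steps are derived from this incorrect expression, so the error originates in Step 2.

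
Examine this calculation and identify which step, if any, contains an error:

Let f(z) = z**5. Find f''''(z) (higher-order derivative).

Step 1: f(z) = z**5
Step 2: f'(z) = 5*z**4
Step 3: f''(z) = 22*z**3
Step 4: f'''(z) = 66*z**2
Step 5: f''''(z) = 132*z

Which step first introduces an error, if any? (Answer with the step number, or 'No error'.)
Step 3

Step 3 is incorrect due to a wrong coefficient.
The step shows: 22*z**3
The correct value should be: 20*z**3

Explanation: The coefficient 20 was incorrectly written as 22: the term 20*z**3 was incorrectly written as 22*z**3
The later steps are derived from this incorrect expression, so the error originates in Step 3.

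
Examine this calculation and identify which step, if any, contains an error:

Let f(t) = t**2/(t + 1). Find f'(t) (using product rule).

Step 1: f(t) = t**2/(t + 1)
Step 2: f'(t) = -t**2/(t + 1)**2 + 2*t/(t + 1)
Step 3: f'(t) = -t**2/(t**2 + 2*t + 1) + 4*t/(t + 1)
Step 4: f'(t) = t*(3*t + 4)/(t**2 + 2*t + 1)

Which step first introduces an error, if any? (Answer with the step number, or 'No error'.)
Step 3

Step 3 is incorrect due to a wrong coefficient.
The step shows: -t**2/(t**2 + 2*t + 1) + 4*t/(t + 1)
The correct value should be: -t**2/(t**2 + 2*t + 1) + 2*t/(t + 1)

Explanation: The coefficient 2 was incorrectly written as 4: the term 2*t/(t + 1) was incorrectly written as 4*t/(t + 1)
The later steps are derived from this incorrect expression, so the error originates in Step 3.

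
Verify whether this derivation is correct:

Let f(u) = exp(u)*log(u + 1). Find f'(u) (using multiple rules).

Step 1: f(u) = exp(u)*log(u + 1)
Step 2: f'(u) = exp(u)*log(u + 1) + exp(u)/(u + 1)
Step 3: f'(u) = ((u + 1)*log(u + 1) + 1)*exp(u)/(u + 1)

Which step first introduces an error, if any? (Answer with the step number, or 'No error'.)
No error

All steps in this derivation are correct.
The final answer f'(u) = ((u + 1)*log(u + 1) + 1)*exp(u)/(u + 1) is valid.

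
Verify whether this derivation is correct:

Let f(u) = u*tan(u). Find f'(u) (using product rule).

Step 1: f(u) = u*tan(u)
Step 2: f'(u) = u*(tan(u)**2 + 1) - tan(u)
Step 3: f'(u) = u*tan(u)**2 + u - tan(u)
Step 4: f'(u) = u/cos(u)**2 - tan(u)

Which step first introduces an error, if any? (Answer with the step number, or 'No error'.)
Step 2

Step 2 is incorrect due to a sign flip.
The step shows: u*(tan(u)**2 + 1) - tan(u)
The correct value should be: u*(tan(u)**2 + 1) + tan(u)

Explanation: The sign of one term was flipped: the term tan(u) was incorrectly written as -tan(u)
The later steps are derived from this incorrect expression, so the error originates in Step 2.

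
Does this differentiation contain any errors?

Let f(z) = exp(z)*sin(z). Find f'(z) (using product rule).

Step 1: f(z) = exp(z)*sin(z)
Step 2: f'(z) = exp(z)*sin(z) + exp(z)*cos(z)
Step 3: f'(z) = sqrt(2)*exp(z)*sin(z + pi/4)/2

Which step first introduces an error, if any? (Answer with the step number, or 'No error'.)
Step 3

Step 3 is incorrect due to a wrong exponent.
The step shows: sqrt(2)*exp(z)*sin(z + pi/4)/2
The correct value should be: sqrt(2)*exp(z)*sin(z + pi/4)

Explanation: The exponent 1/2 on 2 was incorrectly written as -1/2: the term sqrt(2)*exp(z)*sin(z + pi/4) was incorrectly written as sqrt(2)*exp(z)*sin(z + pi/4)/2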